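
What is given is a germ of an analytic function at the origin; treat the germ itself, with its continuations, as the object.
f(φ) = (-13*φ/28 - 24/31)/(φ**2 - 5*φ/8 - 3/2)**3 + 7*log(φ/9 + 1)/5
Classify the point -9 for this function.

The term (7/5)*log(1 - φ/(-9)) has argument 1 - -9/(-9) = 0 at -9: a logarithmic (infinitely-sheeted) branch point; the remaining terms are analytic or single-valued there.

The point is a logarithmic branch point.


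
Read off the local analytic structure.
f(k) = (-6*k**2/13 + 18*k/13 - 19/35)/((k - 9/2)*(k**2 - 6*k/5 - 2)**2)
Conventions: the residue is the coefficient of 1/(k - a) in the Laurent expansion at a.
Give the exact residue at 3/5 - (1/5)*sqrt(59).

The residue is 66580/6010459 - (100213605/41844815558)*sqrt(59).

The factor k**2 - 6*k/5 - 2 splits as (k - a)(k - a') with a = 3/5 - (1/5)*sqrt(59), a' = 3/5 + (1/5)*sqrt(59). At the order-2 pole a set g(k) = (k - a)^2*f(k) = [(-6*k**2/13 + 18*k/13 - 19/35)/(k - 9/2)] / (k - a')^2.
Order-2 pole: residue = g'(a); g'(3/5 - (1/5)*sqrt(59)) = 66580/6010459 - (100213605/41844815558)*sqrt(59), so the residue is 66580/6010459 - (100213605/41844815558)*sqrt(59).


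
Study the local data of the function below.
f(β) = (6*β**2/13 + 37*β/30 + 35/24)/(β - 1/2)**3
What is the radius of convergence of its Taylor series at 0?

Denominator factor (β - 1/2)^3: pole of order 3 at 1/2, modulus 1/2.
The radius of convergence is the smallest modulus among the singular points: 1/2.

The radius of convergence is 1/2.


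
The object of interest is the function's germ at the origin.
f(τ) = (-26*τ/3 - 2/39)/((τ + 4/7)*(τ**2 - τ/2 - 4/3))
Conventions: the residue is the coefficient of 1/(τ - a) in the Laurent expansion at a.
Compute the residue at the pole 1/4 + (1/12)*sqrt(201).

The residue is 4683/1378 - (117817/276978)*sqrt(201).

The factor τ**2 - τ/2 - 4/3 splits as (τ - a)(τ - a') with a = 1/4 + (1/12)*sqrt(201), a' = 1/4 - (1/12)*sqrt(201). At the order-1 pole a set g(τ) = (τ - a)*f(τ) = [(-26*τ/3 - 2/39)/(τ + 4/7)] / (τ - a').
Simple pole: residue = g(a) at a = 1/4 + (1/12)*sqrt(201), which is 4683/1378 - (117817/276978)*sqrt(201).


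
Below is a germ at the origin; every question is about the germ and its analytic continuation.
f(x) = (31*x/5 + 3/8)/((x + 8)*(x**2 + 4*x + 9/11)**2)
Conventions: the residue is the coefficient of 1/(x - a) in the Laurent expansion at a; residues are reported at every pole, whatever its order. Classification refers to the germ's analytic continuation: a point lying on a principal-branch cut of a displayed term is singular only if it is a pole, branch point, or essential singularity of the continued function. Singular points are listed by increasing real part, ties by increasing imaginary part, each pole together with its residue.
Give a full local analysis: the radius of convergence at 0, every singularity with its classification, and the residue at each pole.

Radius of convergence at 0: 2 - (1/11)*sqrt(385).
At -8: a pole of order 1; residue -238249/5212840.
At -2 - (1/11)*sqrt(385): a pole of order 2; residue 238249/10425680 - (30233533/12771458000)*sqrt(385).
At -2 + (1/11)*sqrt(385): a pole of order 2; residue 238249/10425680 + (30233533/12771458000)*sqrt(385).

Denominator factor (x**2 + 4*x + 9/11)^2: discriminant 140/11, real irrational roots -2 + (1/11)*sqrt(385) and -2 - (1/11)*sqrt(385); poles of order 2, moduli 2 - (1/11)*sqrt(385) and 2 + (1/11)*sqrt(385).
Denominator factor (x + 8): pole of order 1 at -8, modulus 8.
The radius of convergence is the smallest modulus among the singular points: 2 - (1/11)*sqrt(385).
At the order-1 pole -8 set g(x) = (x - (-8))*f(x) = (31*x/5 + 3/8)/(x**2 + 4*x + 9/11)**2.
Simple pole: residue = g(a) at a = -8, which is -238249/5212840.
The factor x**2 + 4*x + 9/11 splits as (x - a)(x - a') with a = -2 - (1/11)*sqrt(385), a' = -2 + (1/11)*sqrt(385). At the order-2 pole a set g(x) = (x - a)^2*f(x) = [(31*x/5 + 3/8)/(x + 8)] / (x - a')^2.
Order-2 pole: residue = g'(a); g'(-2 - (1/11)*sqrt(385)) = 238249/10425680 - (30233533/12771458000)*sqrt(385), so the residue is 238249/10425680 - (30233533/12771458000)*sqrt(385).
The factor x**2 + 4*x + 9/11 splits as (x - a)(x - a') with a = -2 + (1/11)*sqrt(385), a' = -2 - (1/11)*sqrt(385). At the order-2 pole a set g(x) = (x - a)^2*f(x) = [(31*x/5 + 3/8)/(x + 8)] / (x - a')^2.
Order-2 pole: residue = g'(a); g'(-2 + (1/11)*sqrt(385)) = 238249/10425680 + (30233533/12771458000)*sqrt(385), so the residue is 238249/10425680 + (30233533/12771458000)*sqrt(385).
List the singular points by increasing real part (a conjugate pair: the negative imaginary part first).


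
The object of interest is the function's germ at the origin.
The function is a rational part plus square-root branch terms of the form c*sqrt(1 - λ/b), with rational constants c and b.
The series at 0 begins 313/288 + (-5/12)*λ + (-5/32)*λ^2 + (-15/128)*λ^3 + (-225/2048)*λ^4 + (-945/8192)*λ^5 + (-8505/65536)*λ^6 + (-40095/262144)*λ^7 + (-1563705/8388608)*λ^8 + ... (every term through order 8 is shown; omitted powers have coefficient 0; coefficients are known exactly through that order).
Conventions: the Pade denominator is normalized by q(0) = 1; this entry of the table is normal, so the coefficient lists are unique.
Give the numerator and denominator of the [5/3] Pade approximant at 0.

Taylor coefficients needed (read off): a_0 = 313/288, a_1 = -5/12, a_2 = -5/32, a_3 = -15/128, a_4 = -225/2048, a_5 = -945/8192, a_6 = -8505/65536, a_7 = -40095/262144, a_8 = -1563705/8388608.
Write the denominator as Q(λ) = 1 + q1*λ + q2*λ^2 + q3*λ^3. Requiring Q*f - P = O(λ^9) with deg P <= 5 kills the coefficients of λ^6..λ^8 in Q*f:
  λ^6: a_6 + q1*a_5 + q2*a_4 + q3*a_3 = 0, i.e. -8505/65536 + (-945/8192)*q1 + (-225/2048)*q2 + (-15/128)*q3 = 0.
  λ^7: a_7 + q1*a_6 + q2*a_5 + q3*a_4 = 0, i.e. -40095/262144 + (-8505/65536)*q1 + (-945/8192)*q2 + (-225/2048)*q3 = 0.
  λ^8: a_8 + q1*a_7 + q2*a_6 + q3*a_5 = 0, i.e. -1563705/8388608 + (-40095/262144)*q1 + (-8505/65536)*q2 + (-945/8192)*q3 = 0.
Solving this linear system: q1 = -81/32, q2 = 243/128, q3 = -405/1024.
The numerator is Q*f truncated at degree 5: P0 = a_0 = 313/288; P1 = a_1 + q1*a_0 = -9731/3072; P2 = a_2 + q1*a_1 + q2*a_0 = 12131/4096; P3 = a_3 + q1*a_2 + q2*a_1 + q3*a_0 = -30885/32768; P4 = a_4 + q1*a_3 + q2*a_2 + q3*a_1 = 225/4096; P5 = a_5 + q1*a_4 + q2*a_3 + q3*a_2 = 135/65536.

The Pade approximant has numerator coefficients [313/288, -9731/3072, 12131/4096, -30885/32768, 225/4096, 135/65536]; denominator coefficients [1, -81/32, 243/128, -405/1024].


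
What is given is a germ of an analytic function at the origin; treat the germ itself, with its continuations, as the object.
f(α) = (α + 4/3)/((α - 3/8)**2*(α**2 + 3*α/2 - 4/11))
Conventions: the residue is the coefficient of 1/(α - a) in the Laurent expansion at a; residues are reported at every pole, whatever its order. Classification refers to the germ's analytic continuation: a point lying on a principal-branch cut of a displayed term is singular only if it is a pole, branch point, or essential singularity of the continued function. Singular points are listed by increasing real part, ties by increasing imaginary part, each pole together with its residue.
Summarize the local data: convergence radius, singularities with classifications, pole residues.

Denominator factor (α**2 + 3*α/2 - 4/11): discriminant 163/44, real irrational roots -3/4 + (1/44)*sqrt(1793) and -3/4 - (1/44)*sqrt(1793); poles of order 1, moduli -3/4 + (1/44)*sqrt(1793) and 3/4 + (1/44)*sqrt(1793).
Denominator factor (α - 3/8)^2: pole of order 2 at 3/8, modulus 3/8.
The radius of convergence is the smallest modulus among the singular points: -3/4 + (1/44)*sqrt(1793).
The factor α**2 + 3*α/2 - 4/11 splits as (α - a)(α - a') with a = -3/4 - (1/44)*sqrt(1793), a' = -3/4 + (1/44)*sqrt(1793). At the order-1 pole a set g(α) = (α - a)*f(α) = [(α + 4/3)/(α - 3/8)**2] / (α - a').
Simple pole: residue = g(a) at a = -3/4 - (1/44)*sqrt(1793), which is 868384/57121 - (9998560/27932169)*sqrt(1793).
The factor α**2 + 3*α/2 - 4/11 splits as (α - a)(α - a') with a = -3/4 + (1/44)*sqrt(1793), a' = -3/4 - (1/44)*sqrt(1793). At the order-1 pole a set g(α) = (α - a)*f(α) = [(α + 4/3)/(α - 3/8)**2] / (α - a').
Simple pole: residue = g(a) at a = -3/4 + (1/44)*sqrt(1793), which is 868384/57121 + (9998560/27932169)*sqrt(1793).
At the order-2 pole 3/8 set g(α) = (α - (3/8))^2*f(α) = (α + 4/3)/(α**2 + 3*α/2 - 4/11).
Order-2 pole: residue = g'(a); g'(3/8) = -1736768/57121, so the residue is -1736768/57121.
List the singular points by increasing real part (a conjugate pair: the negative imaginary part first).

Radius of convergence at 0: -3/4 + (1/44)*sqrt(1793).
At -3/4 - (1/44)*sqrt(1793): a pole of order 1; residue 868384/57121 - (9998560/27932169)*sqrt(1793).
At -3/4 + (1/44)*sqrt(1793): a pole of order 1; residue 868384/57121 + (9998560/27932169)*sqrt(1793).
At 3/8: a pole of order 2; residue -1736768/57121.


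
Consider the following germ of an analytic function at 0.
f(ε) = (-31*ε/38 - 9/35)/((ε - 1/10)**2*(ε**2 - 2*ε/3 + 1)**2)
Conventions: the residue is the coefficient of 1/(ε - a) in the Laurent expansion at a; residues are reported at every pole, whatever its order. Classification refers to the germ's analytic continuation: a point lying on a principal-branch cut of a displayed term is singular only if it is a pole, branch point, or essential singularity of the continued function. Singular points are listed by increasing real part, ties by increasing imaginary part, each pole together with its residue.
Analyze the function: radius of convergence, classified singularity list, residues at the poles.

Radius of convergence at 0: 1/10.
At 1/10: a pole of order 2; residue -556965000/430638553.
At (1/3) - ((2/3)*sqrt(2))*i: a pole of order 2; residue (278482500/430638553) + ((10419136335/192926071744)*sqrt(2))*i.
At (1/3) + ((2/3)*sqrt(2))*i: a pole of order 2; residue (278482500/430638553) - ((10419136335/192926071744)*sqrt(2))*i.

Denominator factor (ε**2 - 2*ε/3 + 1)^2: discriminant -32/9, complex-conjugate roots (1/3) + ((2/3)*sqrt(2))*i and (1/3) - ((2/3)*sqrt(2))*i; poles of order 2, moduli 1 and 1.
Denominator factor (ε - 1/10)^2: pole of order 2 at 1/10, modulus 1/10.
The radius of convergence is the smallest modulus among the singular points: 1/10.
At the order-2 pole 1/10 set g(ε) = (ε - (1/10))^2*f(ε) = (-31*ε/38 - 9/35)/(ε**2 - 2*ε/3 + 1)**2.
Order-2 pole: residue = g'(a); g'(1/10) = -556965000/430638553, so the residue is -556965000/430638553.
The factor ε**2 - 2*ε/3 + 1 splits as (ε - a)(ε - a') with a = (1/3) - ((2/3)*sqrt(2))*i, a' = (1/3) + ((2/3)*sqrt(2))*i. At the order-2 pole a set g(ε) = (ε - a)^2*f(ε) = [(-31*ε/38 - 9/35)/(ε - 1/10)**2] / (ε - a')^2.
Order-2 pole: residue = g'(a); g'((1/3) - ((2/3)*sqrt(2))*i) = (278482500/430638553) + ((10419136335/192926071744)*sqrt(2))*i, so the residue is (278482500/430638553) + ((10419136335/192926071744)*sqrt(2))*i.
The factor ε**2 - 2*ε/3 + 1 splits as (ε - a)(ε - a') with a = (1/3) + ((2/3)*sqrt(2))*i, a' = (1/3) - ((2/3)*sqrt(2))*i. At the order-2 pole a set g(ε) = (ε - a)^2*f(ε) = [(-31*ε/38 - 9/35)/(ε - 1/10)**2] / (ε - a')^2.
Order-2 pole: residue = g'(a); g'((1/3) + ((2/3)*sqrt(2))*i) = (278482500/430638553) - ((10419136335/192926071744)*sqrt(2))*i, so the residue is (278482500/430638553) - ((10419136335/192926071744)*sqrt(2))*i.
List the singular points by increasing real part (a conjugate pair: the negative imaginary part first).


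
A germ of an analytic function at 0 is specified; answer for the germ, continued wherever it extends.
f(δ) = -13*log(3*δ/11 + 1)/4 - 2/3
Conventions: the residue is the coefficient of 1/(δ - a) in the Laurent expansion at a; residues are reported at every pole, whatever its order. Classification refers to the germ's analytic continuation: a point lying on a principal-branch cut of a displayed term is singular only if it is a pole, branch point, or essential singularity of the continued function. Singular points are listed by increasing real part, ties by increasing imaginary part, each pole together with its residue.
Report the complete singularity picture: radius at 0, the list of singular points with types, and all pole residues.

Branch term (-13/4)*log(1 - δ/(-11/3)): its argument vanishes at δ = -11/3, a logarithmic branch point, modulus 11/3.
The radius of convergence is the smallest modulus among the singular points: 11/3.

Radius of convergence at 0: 11/3.
At -11/3: a logarithmic branch point.


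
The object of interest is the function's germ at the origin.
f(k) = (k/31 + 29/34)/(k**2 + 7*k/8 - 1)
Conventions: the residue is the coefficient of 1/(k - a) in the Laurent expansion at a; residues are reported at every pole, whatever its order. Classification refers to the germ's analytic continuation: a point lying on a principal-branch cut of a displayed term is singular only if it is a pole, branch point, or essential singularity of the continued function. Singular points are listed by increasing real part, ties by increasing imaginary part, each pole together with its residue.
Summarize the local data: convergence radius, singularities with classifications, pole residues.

Denominator factor (k**2 + 7*k/8 - 1): discriminant 305/64, real irrational roots -7/16 + (1/16)*sqrt(305) and -7/16 - (1/16)*sqrt(305); poles of order 1, moduli -7/16 + (1/16)*sqrt(305) and 7/16 + (1/16)*sqrt(305).
The radius of convergence is the smallest modulus among the singular points: -7/16 + (1/16)*sqrt(305).
The factor k**2 + 7*k/8 - 1 splits as (k - a)(k - a') with a = -7/16 - (1/16)*sqrt(305), a' = -7/16 + (1/16)*sqrt(305). At the order-1 pole a set g(k) = (k - a)*f(k) = [k/31 + 29/34] / (k - a').
Simple pole: residue = g(a) at a = -7/16 - (1/16)*sqrt(305), which is 1/62 - (7073/321470)*sqrt(305).
The factor k**2 + 7*k/8 - 1 splits as (k - a)(k - a') with a = -7/16 + (1/16)*sqrt(305), a' = -7/16 - (1/16)*sqrt(305). At the order-1 pole a set g(k) = (k - a)*f(k) = [k/31 + 29/34] / (k - a').
Simple pole: residue = g(a) at a = -7/16 + (1/16)*sqrt(305), which is 1/62 + (7073/321470)*sqrt(305).
List the singular points by increasing real part (a conjugate pair: the negative imaginary part first).

Radius of convergence at 0: -7/16 + (1/16)*sqrt(305).
At -7/16 - (1/16)*sqrt(305): a pole of order 1; residue 1/62 - (7073/321470)*sqrt(305).
At -7/16 + (1/16)*sqrt(305): a pole of order 1; residue 1/62 + (7073/321470)*sqrt(305).


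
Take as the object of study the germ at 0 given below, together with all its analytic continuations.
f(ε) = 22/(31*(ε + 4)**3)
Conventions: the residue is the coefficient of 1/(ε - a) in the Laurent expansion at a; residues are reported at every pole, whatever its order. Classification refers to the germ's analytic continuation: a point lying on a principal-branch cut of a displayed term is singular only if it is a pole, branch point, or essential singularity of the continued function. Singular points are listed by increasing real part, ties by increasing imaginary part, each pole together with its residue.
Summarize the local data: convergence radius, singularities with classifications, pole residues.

Denominator factor (ε + 4)^3: pole of order 3 at -4, modulus 4.
The radius of convergence is the smallest modulus among the singular points: 4.
At the order-3 pole -4 set g(ε) = (ε - (-4))^3*f(ε) = 22/31.
Order-3 pole: residue = g''(a)/2; g''(-4) = 0, so the residue is 0.

Radius of convergence at 0: 4.
At -4: a pole of order 3; residue 0.


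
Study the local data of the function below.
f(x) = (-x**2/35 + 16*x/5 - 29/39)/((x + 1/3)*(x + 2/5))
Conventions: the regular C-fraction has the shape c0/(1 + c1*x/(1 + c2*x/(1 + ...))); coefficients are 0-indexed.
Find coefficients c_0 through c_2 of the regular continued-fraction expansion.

Taylor coefficients (expand at 0): a_0 = -145/26, a_1 = 2843/52, a_2 = -14509/56.
c0 = a_0 = -145/26. Peel one level at a time: if S = 1 + c*x/S' with S'(0) = 1, then c is the x-coefficient of S and S' = c*x/(S - 1).
S_1 = c0/f = 1 + (2843/290)*x + (14614539/294350)*x^2 + ...; c1 = 2843/290.
S_2 = c1*x/(S_1 - 1) = 1 + (-14614539/2885645)*x + ...; c2 = -14614539/2885645.

The regular C-fraction coefficients are [-145/26, 2843/290, -14614539/2885645].


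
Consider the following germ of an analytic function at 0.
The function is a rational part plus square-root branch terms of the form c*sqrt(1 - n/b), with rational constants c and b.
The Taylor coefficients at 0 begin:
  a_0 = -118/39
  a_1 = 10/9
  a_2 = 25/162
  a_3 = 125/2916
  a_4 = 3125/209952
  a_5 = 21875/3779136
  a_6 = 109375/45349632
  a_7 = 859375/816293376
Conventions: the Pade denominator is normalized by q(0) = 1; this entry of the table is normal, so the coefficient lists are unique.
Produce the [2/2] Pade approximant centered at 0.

The Pade approximant has numerator coefficients [-118/39, 185/78, -9275/25272]; denominator coefficients [1, -5/12, 25/1296].

Taylor coefficients needed (read off): a_0 = -118/39, a_1 = 10/9, a_2 = 25/162, a_3 = 125/2916, a_4 = 3125/209952.
Write the denominator as Q(n) = 1 + q1*n + q2*n^2. Requiring Q*f - P = O(n^5) with deg P <= 2 kills the coefficients of n^3..n^4 in Q*f:
  n^3: a_3 + q1*a_2 + q2*a_1 = 0, i.e. 125/2916 + (25/162)*q1 + (10/9)*q2 = 0.
  n^4: a_4 + q1*a_3 + q2*a_2 = 0, i.e. 3125/209952 + (125/2916)*q1 + (25/162)*q2 = 0.
Solving this linear system: q1 = -5/12, q2 = 25/1296.
The numerator is Q*f truncated at degree 2: P0 = a_0 = -118/39; P1 = a_1 + q1*a_0 = 185/78; P2 = a_2 + q1*a_1 + q2*a_0 = -9275/25272.


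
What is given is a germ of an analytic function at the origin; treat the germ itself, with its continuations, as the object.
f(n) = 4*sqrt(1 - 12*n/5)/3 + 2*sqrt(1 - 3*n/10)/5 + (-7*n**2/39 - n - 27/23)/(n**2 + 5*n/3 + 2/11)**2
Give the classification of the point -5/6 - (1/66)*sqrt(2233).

The denominator factor n**2 + 5*n/3 + 2/11 vanishes at -5/6 - (1/66)*sqrt(2233) and appears to the power 2; the numerator there equals -49484/88803 + (41/3861)*sqrt(2233), nonzero, and no other factor vanishes.
The branch terms are analytic at this point.
Hence a pole whose order is the multiplicity, 2.

The point is a pole of order 2.


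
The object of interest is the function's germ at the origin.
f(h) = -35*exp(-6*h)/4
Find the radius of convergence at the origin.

The radius of convergence is infinite.

The factor exp(-6*h) is entire and contributes no finite singular point.
The polynomial part has no poles.
No finite singular points: the Taylor series at 0 converges everywhere.


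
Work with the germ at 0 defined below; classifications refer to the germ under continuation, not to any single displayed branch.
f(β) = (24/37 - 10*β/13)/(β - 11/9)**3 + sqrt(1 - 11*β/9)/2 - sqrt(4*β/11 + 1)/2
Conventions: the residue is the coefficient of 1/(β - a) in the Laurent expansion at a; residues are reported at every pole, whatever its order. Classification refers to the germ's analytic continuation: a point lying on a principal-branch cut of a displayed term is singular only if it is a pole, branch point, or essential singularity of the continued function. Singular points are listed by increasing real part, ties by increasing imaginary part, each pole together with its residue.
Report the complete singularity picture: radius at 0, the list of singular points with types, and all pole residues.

Denominator factor (β - 11/9)^3: pole of order 3 at 11/9, modulus 11/9.
Branch term (-1/2)*sqrt(1 - β/(-11/4)): its argument vanishes at β = -11/4, a square-root branch point, modulus 11/4.
Branch term (1/2)*sqrt(1 - β/(9/11)): its argument vanishes at β = 9/11, a square-root branch point, modulus 9/11.
The radius of convergence is the smallest modulus among the singular points: 9/11.
The branch terms are analytic at 11/9 and contribute nothing to the residue; only the rational part matters.
At the order-3 pole 11/9 set g(β) = (β - (11/9))^3*(rational part) = 24/37 - 10*β/13.
Order-3 pole: residue = g''(a)/2; g''(11/9) = 0, so the residue is 0.
List the singular points by increasing real part (a conjugate pair: the negative imaginary part first).

Radius of convergence at 0: 9/11.
At -11/4: an algebraic (square-root) branch point.
At 9/11: an algebraic (square-root) branch point.
At 11/9: a pole of order 3; residue 0.


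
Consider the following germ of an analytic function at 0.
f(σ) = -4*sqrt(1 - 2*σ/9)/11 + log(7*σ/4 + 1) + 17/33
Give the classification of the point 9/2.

The point is an algebraic (square-root) branch point.

The term (-4/11)*sqrt(1 - σ/(9/2)) has argument 1 - 9/2/(9/2) = 0 at 9/2: a square-root (algebraic, two-sheeted) branch point; the remaining terms are analytic or single-valued there.


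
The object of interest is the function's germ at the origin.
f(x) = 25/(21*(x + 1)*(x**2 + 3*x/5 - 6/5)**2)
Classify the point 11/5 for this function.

The point is a regular point.

Denominator factors: x**2 + 3*x/5 - 6/5 = 124/25 at x = 11/5; x + 1 = 16/5 at x = 11/5 — none vanishes.
So the germ continues analytically to 11/5.


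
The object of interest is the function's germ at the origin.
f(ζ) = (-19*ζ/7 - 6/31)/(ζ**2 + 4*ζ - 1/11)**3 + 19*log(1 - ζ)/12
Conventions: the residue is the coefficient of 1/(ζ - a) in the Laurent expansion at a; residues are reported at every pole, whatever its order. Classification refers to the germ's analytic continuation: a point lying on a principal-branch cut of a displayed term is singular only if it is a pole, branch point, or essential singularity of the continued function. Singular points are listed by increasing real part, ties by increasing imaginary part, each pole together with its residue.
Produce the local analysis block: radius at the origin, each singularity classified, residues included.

Denominator factor (ζ**2 + 4*ζ - 1/11)^3: discriminant 180/11, real irrational roots -2 + (3/11)*sqrt(55) and -2 - (3/11)*sqrt(55); poles of order 3, moduli -2 + (3/11)*sqrt(55) and 2 + (3/11)*sqrt(55).
Branch term (19/12)*log(1 - ζ/(1)): its argument vanishes at ζ = 1, a logarithmic branch point, modulus 1.
The radius of convergence is the smallest modulus among the singular points: -2 + (3/11)*sqrt(55).
The branch term is analytic at -2 - (3/11)*sqrt(55) and contributes nothing to the residue; only the rational part matters.
The factor ζ**2 + 4*ζ - 1/11 splits as (ζ - a)(ζ - a') with a = -2 - (3/11)*sqrt(55), a' = -2 + (3/11)*sqrt(55). At the order-3 pole a set g(ζ) = (ζ - a)^3*(rational part) = [-19*ζ/7 - 6/31] / (ζ - a')^3.
Order-3 pole: residue = g''(a)/2; g''(-2 - (3/11)*sqrt(55)) = -(17182/2197125)*sqrt(55), so the residue is -(8591/2197125)*sqrt(55).
The branch term is analytic at -2 + (3/11)*sqrt(55) and contributes nothing to the residue; only the rational part matters.
The factor ζ**2 + 4*ζ - 1/11 splits as (ζ - a)(ζ - a') with a = -2 + (3/11)*sqrt(55), a' = -2 - (3/11)*sqrt(55). At the order-3 pole a set g(ζ) = (ζ - a)^3*(rational part) = [-19*ζ/7 - 6/31] / (ζ - a')^3.
Order-3 pole: residue = g''(a)/2; g''(-2 + (3/11)*sqrt(55)) = (17182/2197125)*sqrt(55), so the residue is (8591/2197125)*sqrt(55).
List the singular points by increasing real part (a conjugate pair: the negative imaginary part first).

Radius of convergence at 0: -2 + (3/11)*sqrt(55).
At -2 - (3/11)*sqrt(55): a pole of order 3; residue -(8591/2197125)*sqrt(55).
At -2 + (3/11)*sqrt(55): a pole of order 3; residue (8591/2197125)*sqrt(55).
At 1: a logarithmic branch point.


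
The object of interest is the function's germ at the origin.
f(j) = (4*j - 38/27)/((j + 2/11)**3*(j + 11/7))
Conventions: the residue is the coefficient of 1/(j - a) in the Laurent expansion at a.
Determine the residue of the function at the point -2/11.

The residue is -94828426/33076161.

At the order-3 pole -2/11 set g(j) = (j - (-2/11))^3*f(j) = (4*j - 38/27)/(j + 11/7).
Order-3 pole: residue = g''(a)/2; g''(-2/11) = -189656852/33076161, so the residue is -94828426/33076161.


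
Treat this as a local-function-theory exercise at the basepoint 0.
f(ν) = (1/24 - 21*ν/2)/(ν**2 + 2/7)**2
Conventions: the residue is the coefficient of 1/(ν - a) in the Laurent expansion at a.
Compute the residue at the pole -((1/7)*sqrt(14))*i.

The factor ν**2 + 2/7 splits as (ν - a)(ν - a') with a = -((1/7)*sqrt(14))*i, a' = ((1/7)*sqrt(14))*i. At the order-2 pole a set g(ν) = (ν - a)^2*f(ν) = [1/24 - 21*ν/2] / (ν - a')^2.
Order-2 pole: residue = g'(a); g'(-((1/7)*sqrt(14))*i) = ((7/384)*sqrt(14))*i, so the residue is ((7/384)*sqrt(14))*i.

The residue is ((7/384)*sqrt(14))*i.


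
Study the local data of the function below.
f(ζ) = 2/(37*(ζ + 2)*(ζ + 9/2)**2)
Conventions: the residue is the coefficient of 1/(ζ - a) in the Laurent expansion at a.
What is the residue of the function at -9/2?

At the order-2 pole -9/2 set g(ζ) = (ζ - (-9/2))^2*f(ζ) = 2/(37*(ζ + 2)).
Order-2 pole: residue = g'(a); g'(-9/2) = -8/925, so the residue is -8/925.

The residue is -8/925.


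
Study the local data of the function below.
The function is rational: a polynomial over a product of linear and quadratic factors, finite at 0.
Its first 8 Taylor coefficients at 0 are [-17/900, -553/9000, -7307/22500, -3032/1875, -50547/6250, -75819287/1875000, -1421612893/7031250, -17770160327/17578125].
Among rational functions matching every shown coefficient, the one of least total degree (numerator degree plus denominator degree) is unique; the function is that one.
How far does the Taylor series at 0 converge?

The radius of convergence is 1/5.

No rational of total degree below 5 reproduces all 8 coefficients; solving the [1/4] Pade equations on them gives f(z) = (17/36 - 13*z/24)/((z - 1/5)*(z + 5)**3), whose expansion matches every shown term.
Denominator factor (z - 1/5): pole of order 1 at 1/5, modulus 1/5.
Denominator factor (z + 5)^3: pole of order 3 at -5, modulus 5.
The radius of convergence is the smallest modulus among the singular points: 1/5.


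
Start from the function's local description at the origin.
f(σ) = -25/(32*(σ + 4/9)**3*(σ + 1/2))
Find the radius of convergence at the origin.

Denominator factor (σ + 4/9)^3: pole of order 3 at -4/9, modulus 4/9.
Denominator factor (σ + 1/2): pole of order 1 at -1/2, modulus 1/2.
The radius of convergence is the smallest modulus among the singular points: 4/9.

The radius of convergence is 4/9.


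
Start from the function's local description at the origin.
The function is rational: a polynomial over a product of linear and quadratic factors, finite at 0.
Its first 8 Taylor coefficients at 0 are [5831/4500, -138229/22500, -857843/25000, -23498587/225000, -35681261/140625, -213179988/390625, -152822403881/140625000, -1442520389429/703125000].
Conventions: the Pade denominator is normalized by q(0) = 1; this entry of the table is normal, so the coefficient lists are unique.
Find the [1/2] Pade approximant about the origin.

The Pade approximant has numerator coefficients [5831/4500, -184642208611/15918097500]; denominator coefficients [1, -14894392/3537355, 230563811/35373550].

Taylor coefficients needed (read off): a_0 = 5831/4500, a_1 = -138229/22500, a_2 = -857843/25000, a_3 = -23498587/225000.
Write the denominator as Q(ρ) = 1 + q1*ρ + q2*ρ^2. Requiring Q*f - P = O(ρ^4) with deg P <= 1 kills the coefficients of ρ^2..ρ^3 in Q*f:
  ρ^2: a_2 + q1*a_1 + q2*a_0 = 0, i.e. -857843/25000 + (-138229/22500)*q1 + (5831/4500)*q2 = 0.
  ρ^3: a_3 + q1*a_2 + q2*a_1 = 0, i.e. -23498587/225000 + (-857843/25000)*q1 + (-138229/22500)*q2 = 0.
Solving this linear system: q1 = -14894392/3537355, q2 = 230563811/35373550.
The numerator is Q*f truncated at degree 1: P0 = a_0 = 5831/4500; P1 = a_1 + q1*a_0 = -184642208611/15918097500.


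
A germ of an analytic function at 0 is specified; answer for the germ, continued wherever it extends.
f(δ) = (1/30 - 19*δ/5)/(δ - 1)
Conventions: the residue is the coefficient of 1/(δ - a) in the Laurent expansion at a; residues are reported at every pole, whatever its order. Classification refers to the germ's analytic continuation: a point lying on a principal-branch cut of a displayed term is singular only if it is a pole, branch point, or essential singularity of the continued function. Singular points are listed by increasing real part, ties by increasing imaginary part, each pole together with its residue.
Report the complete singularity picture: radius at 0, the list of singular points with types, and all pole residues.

Radius of convergence at 0: 1.
At 1: a pole of order 1; residue -113/30.

Denominator factor (δ - 1): pole of order 1 at 1, modulus 1.
The radius of convergence is the smallest modulus among the singular points: 1.
At the order-1 pole 1 set g(δ) = (δ - (1))*f(δ) = 1/30 - 19*δ/5.
Simple pole: residue = g(a) at a = 1, which is -113/30.


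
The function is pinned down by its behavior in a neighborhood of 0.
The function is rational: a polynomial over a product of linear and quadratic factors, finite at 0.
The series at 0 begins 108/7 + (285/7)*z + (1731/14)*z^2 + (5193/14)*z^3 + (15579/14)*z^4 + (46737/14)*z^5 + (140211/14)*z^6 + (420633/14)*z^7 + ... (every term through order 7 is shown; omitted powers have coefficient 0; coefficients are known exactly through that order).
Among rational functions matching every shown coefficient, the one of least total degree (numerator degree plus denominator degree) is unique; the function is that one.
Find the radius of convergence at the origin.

No rational of total degree below 3 reproduces all 8 coefficients; solving the [2/1] Pade equations on them gives f(z) = (-z**2/2 + 13*z/7 - 36/7)/(z - 1/3), whose expansion matches every shown term.
Denominator factor (z - 1/3): pole of order 1 at 1/3, modulus 1/3.
The radius of convergence is the smallest modulus among the singular points: 1/3.

The radius of convergence is 1/3.


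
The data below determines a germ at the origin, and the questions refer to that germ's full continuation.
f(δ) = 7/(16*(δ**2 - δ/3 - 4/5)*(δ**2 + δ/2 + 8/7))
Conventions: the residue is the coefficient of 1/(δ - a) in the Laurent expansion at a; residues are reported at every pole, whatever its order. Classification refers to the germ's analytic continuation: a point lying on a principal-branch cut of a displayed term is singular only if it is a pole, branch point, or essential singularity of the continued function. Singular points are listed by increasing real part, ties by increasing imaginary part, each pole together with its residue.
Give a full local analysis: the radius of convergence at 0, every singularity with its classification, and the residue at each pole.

Denominator factor (δ**2 + δ/2 + 8/7): discriminant -121/28, complex-conjugate roots (-1/4) + ((11/28)*sqrt(7))*i and (-1/4) - ((11/28)*sqrt(7))*i; poles of order 1, moduli (2/7)*sqrt(14) and (2/7)*sqrt(14).
Denominator factor (δ**2 - δ/3 - 4/5): discriminant 149/45, real irrational roots 1/6 + (1/30)*sqrt(745) and 1/6 - (1/30)*sqrt(745); poles of order 1, moduli 1/6 + (1/30)*sqrt(745) and -1/6 + (1/30)*sqrt(745).
The radius of convergence is the smallest modulus among the singular points: -1/6 + (1/30)*sqrt(745).
The factor δ**2 - δ/3 - 4/5 splits as (δ - a)(δ - a') with a = 1/6 - (1/30)*sqrt(745), a' = 1/6 + (1/30)*sqrt(745). At the order-1 pole a set g(δ) = (δ - a)*f(δ) = [7/(16*(δ**2 + δ/2 + 8/7))] / (δ - a').
Simple pole: residue = g(a) at a = 1/6 - (1/30)*sqrt(745), which is -128625/2652224 - (1927905/395181376)*sqrt(745).
The factor δ**2 + δ/2 + 8/7 splits as (δ - a)(δ - a') with a = (-1/4) - ((11/28)*sqrt(7))*i, a' = (-1/4) + ((11/28)*sqrt(7))*i. At the order-1 pole a set g(δ) = (δ - a)*f(δ) = [7/(16*(δ**2 - δ/3 - 4/5))] / (δ - a').
Simple pole: residue = g(a) at a = (-1/4) - ((11/28)*sqrt(7))*i, which is (128625/2652224) - ((1070895/29174464)*sqrt(7))*i.
The factor δ**2 + δ/2 + 8/7 splits as (δ - a)(δ - a') with a = (-1/4) + ((11/28)*sqrt(7))*i, a' = (-1/4) - ((11/28)*sqrt(7))*i. At the order-1 pole a set g(δ) = (δ - a)*f(δ) = [7/(16*(δ**2 - δ/3 - 4/5))] / (δ - a').
Simple pole: residue = g(a) at a = (-1/4) + ((11/28)*sqrt(7))*i, which is (128625/2652224) + ((1070895/29174464)*sqrt(7))*i.
The factor δ**2 - δ/3 - 4/5 splits as (δ - a)(δ - a') with a = 1/6 + (1/30)*sqrt(745), a' = 1/6 - (1/30)*sqrt(745). At the order-1 pole a set g(δ) = (δ - a)*f(δ) = [7/(16*(δ**2 + δ/2 + 8/7))] / (δ - a').
Simple pole: residue = g(a) at a = 1/6 + (1/30)*sqrt(745), which is -128625/2652224 + (1927905/395181376)*sqrt(745).
List the singular points by increasing real part (a conjugate pair: the negative imaginary part first).

Radius of convergence at 0: -1/6 + (1/30)*sqrt(745).
At 1/6 - (1/30)*sqrt(745): a pole of order 1; residue -128625/2652224 - (1927905/395181376)*sqrt(745).
At (-1/4) - ((11/28)*sqrt(7))*i: a pole of order 1; residue (128625/2652224) - ((1070895/29174464)*sqrt(7))*i.
At (-1/4) + ((11/28)*sqrt(7))*i: a pole of order 1; residue (128625/2652224) + ((1070895/29174464)*sqrt(7))*i.
At 1/6 + (1/30)*sqrt(745): a pole of order 1; residue -128625/2652224 + (1927905/395181376)*sqrt(745).


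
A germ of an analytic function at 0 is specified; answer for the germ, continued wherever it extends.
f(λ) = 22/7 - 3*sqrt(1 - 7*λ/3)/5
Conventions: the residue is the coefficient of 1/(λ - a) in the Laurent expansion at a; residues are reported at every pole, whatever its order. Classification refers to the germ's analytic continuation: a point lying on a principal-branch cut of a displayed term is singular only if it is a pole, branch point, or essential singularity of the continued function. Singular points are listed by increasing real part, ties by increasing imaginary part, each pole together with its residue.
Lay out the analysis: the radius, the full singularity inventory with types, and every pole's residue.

Branch term (-3/5)*sqrt(1 - λ/(3/7)): its argument vanishes at λ = 3/7, a square-root branch point, modulus 3/7.
The radius of convergence is the smallest modulus among the singular points: 3/7.

Radius of convergence at 0: 3/7.
At 3/7: an algebraic (square-root) branch point.


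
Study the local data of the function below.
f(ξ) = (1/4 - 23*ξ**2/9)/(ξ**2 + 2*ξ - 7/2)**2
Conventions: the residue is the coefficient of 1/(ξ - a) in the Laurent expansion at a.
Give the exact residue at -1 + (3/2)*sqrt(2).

The factor ξ**2 + 2*ξ - 7/2 splits as (ξ - a)(ξ - a') with a = -1 + (3/2)*sqrt(2), a' = -1 - (3/2)*sqrt(2). At the order-2 pole a set g(ξ) = (ξ - a)^2*f(ξ) = [1/4 - 23*ξ**2/9] / (ξ - a')^2.
Order-2 pole: residue = g'(a); g'(-1 + (3/2)*sqrt(2)) = -(331/1944)*sqrt(2), so the residue is -(331/1944)*sqrt(2).

The residue is -(331/1944)*sqrt(2).


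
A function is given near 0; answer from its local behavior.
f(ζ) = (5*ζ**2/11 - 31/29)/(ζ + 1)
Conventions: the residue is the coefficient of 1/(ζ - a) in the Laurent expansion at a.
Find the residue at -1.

At the order-1 pole -1 set g(ζ) = (ζ - (-1))*f(ζ) = 5*ζ**2/11 - 31/29.
Simple pole: residue = g(a) at a = -1, which is -196/319.

The residue is -196/319.


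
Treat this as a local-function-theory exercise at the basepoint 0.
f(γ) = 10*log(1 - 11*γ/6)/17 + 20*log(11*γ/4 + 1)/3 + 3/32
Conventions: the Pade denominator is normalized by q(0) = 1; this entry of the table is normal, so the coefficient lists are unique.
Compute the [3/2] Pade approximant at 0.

The Pade approximant has numerator coefficients [3/32, 12857379689/736864320, 335015925497/35369487360, -1459921991/124345854]; denominator coefficients [1, 933713/451510, -3232031/21672480].

Taylor coefficients needed (expand at 0): a_0 = 3/32, a_1 = 880/51, a_2 = -32065/1224, a_3 = 991595/22032, a_4 = -34186735/352512, a_5 = 219190411/1057536.
Write the denominator as Q(γ) = 1 + q1*γ + q2*γ^2. Requiring Q*f - P = O(γ^6) with deg P <= 3 kills the coefficients of γ^4..γ^5 in Q*f:
  γ^4: a_4 + q1*a_3 + q2*a_2 = 0, i.e. -34186735/352512 + (991595/22032)*q1 + (-32065/1224)*q2 = 0.
  γ^5: a_5 + q1*a_4 + q2*a_3 = 0, i.e. 219190411/1057536 + (-34186735/352512)*q1 + (991595/22032)*q2 = 0.
Solving this linear system: q1 = 933713/451510, q2 = -3232031/21672480.
The numerator is Q*f truncated at degree 3: P0 = a_0 = 3/32; P1 = a_1 + q1*a_0 = 12857379689/736864320; P2 = a_2 + q1*a_1 + q2*a_0 = 335015925497/35369487360; P3 = a_3 + q1*a_2 + q2*a_1 = -1459921991/124345854.


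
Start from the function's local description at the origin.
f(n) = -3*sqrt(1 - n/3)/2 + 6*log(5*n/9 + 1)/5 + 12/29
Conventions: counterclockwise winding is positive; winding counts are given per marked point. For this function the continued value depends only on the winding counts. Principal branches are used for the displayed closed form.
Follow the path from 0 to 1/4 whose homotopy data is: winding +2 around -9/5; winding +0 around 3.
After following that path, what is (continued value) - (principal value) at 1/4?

Continued minus principal equals (24/5)*pi*i.

The rational part is single-valued and drops out of the difference; each branch term changes only by its own monodromy.
(-3/2)*sqrt(1 - n/(3)): winding +0 is even, the square root returns to the same sheet, contribution 0.
(6/5)*log(1 - n/(-9/5)): each positive loop around -9/5 adds 2*pi*i to the log, so winding +2 contributes (6/5)*(2)*2*pi*i = (24/5)*pi*i.
Summing the contributions at n = 1/4 gives (24/5)*pi*i.


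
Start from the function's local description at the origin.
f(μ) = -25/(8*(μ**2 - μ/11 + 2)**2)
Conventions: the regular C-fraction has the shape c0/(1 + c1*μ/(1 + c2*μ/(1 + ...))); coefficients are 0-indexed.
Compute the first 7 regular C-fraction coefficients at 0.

Taylor coefficients (expand at 0): a_0 = -25/32, a_1 = -25/352, a_2 = 12025/15488, a_3 = 4525/42592, a_4 = -4319825/7496192, a_5 = -8724175/82458112, a_6 = 1373507125/3628156928.
c0 = a_0 = -25/32. Peel one level at a time: if S = 1 + c*μ/S' with S'(0) = 1, then c is the μ-coefficient of S and S' = c*μ/(S - 1).
S_1 = c0/f = 1 + (-1/11)*μ + (485/484)*μ^2 + ...; c1 = -1/11.
S_2 = c1*μ/(S_1 - 1) = 1 + (485/44)*μ + (234257/1936)*μ^2 + ...; c2 = 485/44.
S_3 = c2*μ/(S_2 - 1) = 1 + (-234257/21340)*μ + (-58201/235225)*μ^2 + ...; c3 = -234257/21340.
S_4 = c3*μ/(S_3 - 1) = 1 + (-2560844/113614645)*μ + (-84800672/54876342049)*μ^2 + ...; c4 = -2560844/113614645.
S_5 = c4*μ/(S_4 - 1) = 1 + (-7725080/112677617)*μ + (58685/231361)*μ^2 + ...; c5 = -7725080/112677617.
S_6 = c5*μ/(S_5 - 1) = 1 + (2576827/696488)*μ + ...; c6 = 2576827/696488.

The regular C-fraction coefficients are [-25/32, -1/11, 485/44, -234257/21340, -2560844/113614645, -7725080/112677617, 2576827/696488].


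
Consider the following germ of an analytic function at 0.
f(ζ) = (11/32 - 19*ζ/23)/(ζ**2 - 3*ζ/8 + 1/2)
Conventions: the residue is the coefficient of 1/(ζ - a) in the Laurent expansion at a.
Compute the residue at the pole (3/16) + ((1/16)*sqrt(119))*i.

The factor ζ**2 - 3*ζ/8 + 1/2 splits as (ζ - a)(ζ - a') with a = (3/16) + ((1/16)*sqrt(119))*i, a' = (3/16) - ((1/16)*sqrt(119))*i. At the order-1 pole a set g(ζ) = (ζ - a)*f(ζ) = [11/32 - 19*ζ/23] / (ζ - a').
Simple pole: residue = g(a) at a = (3/16) + ((1/16)*sqrt(119))*i, which is (-19/46) - ((139/10948)*sqrt(119))*i.

The residue is (-19/46) - ((139/10948)*sqrt(119))*i.


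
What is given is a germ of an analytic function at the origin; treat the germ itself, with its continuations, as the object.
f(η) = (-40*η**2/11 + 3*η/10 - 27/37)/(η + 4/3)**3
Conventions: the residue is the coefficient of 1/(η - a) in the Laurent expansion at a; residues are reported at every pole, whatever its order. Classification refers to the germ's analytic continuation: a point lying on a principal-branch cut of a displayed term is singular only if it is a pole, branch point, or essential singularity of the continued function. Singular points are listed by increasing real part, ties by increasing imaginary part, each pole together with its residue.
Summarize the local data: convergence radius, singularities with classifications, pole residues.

Radius of convergence at 0: 4/3.
At -4/3: a pole of order 3; residue -40/11.

Denominator factor (η + 4/3)^3: pole of order 3 at -4/3, modulus 4/3.
The radius of convergence is the smallest modulus among the singular points: 4/3.
At the order-3 pole -4/3 set g(η) = (η - (-4/3))^3*f(η) = -40*η**2/11 + 3*η/10 - 27/37.
Order-3 pole: residue = g''(a)/2; g''(-4/3) = -80/11, so the residue is -40/11.
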